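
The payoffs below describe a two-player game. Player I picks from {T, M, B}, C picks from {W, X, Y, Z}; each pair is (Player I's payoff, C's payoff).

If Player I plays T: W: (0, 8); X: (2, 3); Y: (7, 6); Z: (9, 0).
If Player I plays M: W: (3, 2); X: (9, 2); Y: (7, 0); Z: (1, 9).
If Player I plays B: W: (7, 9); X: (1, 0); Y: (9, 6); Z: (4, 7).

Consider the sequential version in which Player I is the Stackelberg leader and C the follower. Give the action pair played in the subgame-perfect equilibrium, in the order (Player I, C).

(B, W)

C best-responds to each possible Player I move:
- T → C plays W (best of 8, 3, 6, 0); Player I gets 0.
- M → C plays Z (best of 2, 2, 0, 9); Player I gets 1.
- B → C plays W (best of 9, 0, 6, 7); Player I gets 7.
Player I's induced payoffs are 0, 1, 7, so Player I commits to B. Subgame-perfect outcome: (B, W) with payoffs (7, 9).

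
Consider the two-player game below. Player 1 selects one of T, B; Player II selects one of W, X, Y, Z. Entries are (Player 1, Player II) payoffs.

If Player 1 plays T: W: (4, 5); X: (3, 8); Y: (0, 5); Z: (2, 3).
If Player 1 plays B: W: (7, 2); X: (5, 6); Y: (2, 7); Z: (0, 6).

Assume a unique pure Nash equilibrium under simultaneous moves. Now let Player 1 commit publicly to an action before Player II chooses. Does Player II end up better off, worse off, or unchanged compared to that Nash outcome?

Solve by backward induction (Player 1 leads).
- T: Player II compares 5, 8, 5, 3 and picks X; Player 1 would get 3.
- B: Player II compares 2, 6, 7, 6 and picks Y; Player 1 would get 2.
Among 3, 2, the best is 3 at T. Subgame-perfect outcome: (T, X) with payoffs (3, 8).
Now find the simultaneous Nash equilibrium.
Player 1's best replies: W→B; X→B; Y→B; Z→T.
Player II's best replies: T→X; B→Y.
The unique mutual best reply is (B, Y), giving (2, 7).
Player II earns 8 sequentially versus 7 at the Nash outcome: better off.

better off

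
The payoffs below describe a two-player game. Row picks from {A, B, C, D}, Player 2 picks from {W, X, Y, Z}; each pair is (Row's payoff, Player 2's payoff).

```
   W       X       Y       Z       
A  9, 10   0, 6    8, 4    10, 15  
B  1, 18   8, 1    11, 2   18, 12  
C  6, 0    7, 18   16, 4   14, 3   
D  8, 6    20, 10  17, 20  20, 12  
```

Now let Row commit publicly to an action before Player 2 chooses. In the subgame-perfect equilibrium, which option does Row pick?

D

Solve by backward induction (Row leads).
- A: BR = Z, leader payoff 10.
- B: BR = W, leader payoff 1.
- C: BR = X, leader payoff 7.
- D: BR = Y, leader payoff 17.
Maximizing over 10, 1, 7, 17, Row chooses D. Subgame-perfect outcome: (D, Y) with payoffs (17, 20).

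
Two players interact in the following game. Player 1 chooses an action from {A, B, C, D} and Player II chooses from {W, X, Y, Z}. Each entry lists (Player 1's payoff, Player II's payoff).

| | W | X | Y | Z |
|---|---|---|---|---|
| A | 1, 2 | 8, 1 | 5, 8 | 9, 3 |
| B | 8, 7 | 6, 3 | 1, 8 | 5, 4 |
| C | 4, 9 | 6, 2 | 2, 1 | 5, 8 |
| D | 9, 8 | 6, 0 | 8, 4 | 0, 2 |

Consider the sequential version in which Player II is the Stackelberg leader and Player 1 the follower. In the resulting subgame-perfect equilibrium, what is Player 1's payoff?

9

Solve by backward induction (Player II leads).
- W: Player 1 compares 1, 8, 4, 9 and picks D; Player II would get 8.
- X: Player 1 compares 8, 6, 6, 6 and picks A; Player II would get 1.
- Y: Player 1 compares 5, 1, 2, 8 and picks D; Player II would get 4.
- Z: Player 1 compares 9, 5, 5, 0 and picks A; Player II would get 3.
Maximizing over 8, 1, 4, 3, Player II chooses W. Subgame-perfect outcome: (D, W) with payoffs (9, 8).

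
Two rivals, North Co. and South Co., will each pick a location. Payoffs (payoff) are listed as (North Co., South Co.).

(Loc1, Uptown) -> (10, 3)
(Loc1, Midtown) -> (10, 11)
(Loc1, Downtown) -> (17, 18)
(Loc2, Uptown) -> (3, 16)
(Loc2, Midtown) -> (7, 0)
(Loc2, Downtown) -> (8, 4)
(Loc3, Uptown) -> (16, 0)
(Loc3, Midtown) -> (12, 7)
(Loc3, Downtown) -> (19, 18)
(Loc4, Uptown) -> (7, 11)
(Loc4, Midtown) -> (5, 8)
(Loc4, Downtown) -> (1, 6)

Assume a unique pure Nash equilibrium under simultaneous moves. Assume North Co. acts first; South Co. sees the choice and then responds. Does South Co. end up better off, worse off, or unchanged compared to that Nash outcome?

South Co. best-responds to each possible North Co. move:
- Loc1 → South Co. plays Downtown (best of 3, 11, 18); North Co. gets 17.
- Loc2 → South Co. plays Uptown (best of 16, 0, 4); North Co. gets 3.
- Loc3 → South Co. plays Downtown (best of 0, 7, 18); North Co. gets 19.
- Loc4 → South Co. plays Uptown (best of 11, 8, 6); North Co. gets 7.
North Co.'s induced payoffs are 17, 3, 19, 7, so North Co. commits to Loc3. Subgame-perfect outcome: (Loc3, Downtown) with payoffs (19, 18).
For the simultaneous game, intersect best replies.
North Co.'s best replies: Uptown→Loc3; Midtown→Loc3; Downtown→Loc3.
South Co.'s best replies: Loc1→Downtown; Loc2→Uptown; Loc3→Downtown; Loc4→Uptown.
Only (Loc3, Downtown) has each player best-responding; Nash payoffs (19, 18).
South Co. earns 18 sequentially versus 18 at the Nash outcome: unchanged.

unchanged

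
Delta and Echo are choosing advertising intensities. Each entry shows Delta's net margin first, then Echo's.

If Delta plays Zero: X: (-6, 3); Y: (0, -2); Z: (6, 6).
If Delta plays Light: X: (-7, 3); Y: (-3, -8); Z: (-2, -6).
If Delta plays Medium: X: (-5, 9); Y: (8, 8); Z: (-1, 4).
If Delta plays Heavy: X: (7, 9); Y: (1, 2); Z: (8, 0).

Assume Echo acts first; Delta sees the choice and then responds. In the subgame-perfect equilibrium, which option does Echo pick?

Work backward from Delta's decision.
- X → Delta plays Heavy (best of -6, -7, -5, 7); Echo gets 9.
- Y → Delta plays Medium (best of 0, -3, 8, 1); Echo gets 8.
- Z → Delta plays Heavy (best of 6, -2, -1, 8); Echo gets 0.
Maximizing over 9, 8, 0, Echo chooses X. Subgame-perfect outcome: (Heavy, X) with payoffs (7, 9).

X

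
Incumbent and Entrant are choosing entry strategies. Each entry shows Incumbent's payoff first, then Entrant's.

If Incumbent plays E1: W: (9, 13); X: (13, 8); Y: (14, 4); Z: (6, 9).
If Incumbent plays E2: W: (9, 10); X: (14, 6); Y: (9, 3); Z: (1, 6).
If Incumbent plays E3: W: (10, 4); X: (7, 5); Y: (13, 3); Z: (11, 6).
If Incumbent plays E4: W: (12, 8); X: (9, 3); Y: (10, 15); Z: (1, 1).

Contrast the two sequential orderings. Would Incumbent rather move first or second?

If Incumbent leads: Entrant's best replies are E1→W, E2→W, E3→Z, E4→Y; Incumbent's induced payoffs 9, 9, 11, 10; outcome (E3, Z), payoffs (11, 6).
If Entrant leads: Incumbent's best replies are W→E4, X→E2, Y→E1, Z→E3; Entrant's induced payoffs 8, 6, 4, 6; outcome (E4, W), payoffs (12, 8).
Incumbent gets 11 moving first and 12 moving second, so Incumbent prefers to move second.

second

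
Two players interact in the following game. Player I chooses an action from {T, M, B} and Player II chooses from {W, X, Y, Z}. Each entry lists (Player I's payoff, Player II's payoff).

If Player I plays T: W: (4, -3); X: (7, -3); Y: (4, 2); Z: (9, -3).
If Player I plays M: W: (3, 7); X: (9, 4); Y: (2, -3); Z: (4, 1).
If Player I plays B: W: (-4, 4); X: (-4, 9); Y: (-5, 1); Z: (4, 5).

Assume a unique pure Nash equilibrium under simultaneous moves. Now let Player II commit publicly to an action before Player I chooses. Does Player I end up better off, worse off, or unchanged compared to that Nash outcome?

Backward induction with Player II moving first.
- W: BR = T, leader payoff -3.
- X: BR = M, leader payoff 4.
- Y: BR = T, leader payoff 2.
- Z: BR = T, leader payoff -3.
Player II's induced payoffs are -3, 4, 2, -3, so Player II commits to X. Subgame-perfect outcome: (M, X) with payoffs (9, 4).
Now find the simultaneous Nash equilibrium.
Player I's best replies: W→T; X→M; Y→T; Z→T.
Player II's best replies: T→Y; M→W; B→X.
The unique mutual best reply is (T, Y), giving (4, 2).
Player I earns 9 sequentially versus 4 at the Nash outcome: better off.

better off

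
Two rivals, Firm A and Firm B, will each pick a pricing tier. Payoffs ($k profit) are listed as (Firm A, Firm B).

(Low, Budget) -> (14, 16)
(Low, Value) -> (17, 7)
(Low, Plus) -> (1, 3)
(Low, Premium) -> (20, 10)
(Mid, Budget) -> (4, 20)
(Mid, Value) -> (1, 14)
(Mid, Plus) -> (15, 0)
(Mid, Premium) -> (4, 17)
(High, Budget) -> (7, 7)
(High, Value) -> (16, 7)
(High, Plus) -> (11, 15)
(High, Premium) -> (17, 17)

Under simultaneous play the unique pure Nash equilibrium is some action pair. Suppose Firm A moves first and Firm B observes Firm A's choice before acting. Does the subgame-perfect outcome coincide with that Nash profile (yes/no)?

no

Solve by backward induction (Firm A leads).
- Low: BR = Budget, leader payoff 14.
- Mid: BR = Budget, leader payoff 4.
- High: BR = Premium, leader payoff 17.
Among 14, 4, 17, the best is 17 at High. Subgame-perfect outcome: (High, Premium) with payoffs (17, 17).
For the simultaneous game, intersect best replies.
Firm A's best replies: Budget→Low; Value→Low; Plus→Mid; Premium→Low.
Firm B's best replies: Low→Budget; Mid→Budget; High→Premium.
The unique mutual best reply is (Low, Budget), giving (14, 16).
Sequential outcome (High, Premium) differs from the Nash profile (Low, Budget).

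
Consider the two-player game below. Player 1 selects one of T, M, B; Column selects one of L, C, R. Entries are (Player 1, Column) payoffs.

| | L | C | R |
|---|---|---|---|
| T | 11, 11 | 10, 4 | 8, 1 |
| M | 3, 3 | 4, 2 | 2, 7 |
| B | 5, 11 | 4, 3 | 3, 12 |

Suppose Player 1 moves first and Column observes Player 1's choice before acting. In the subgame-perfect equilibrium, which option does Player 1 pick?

Column best-responds to each possible Player 1 move:
- T: Column compares 11, 4, 1 and picks L; Player 1 would get 11.
- M: Column compares 3, 2, 7 and picks R; Player 1 would get 2.
- B: Column compares 11, 3, 12 and picks R; Player 1 would get 3.
Player 1's induced payoffs are 11, 2, 3, so Player 1 commits to T. Subgame-perfect outcome: (T, L) with payoffs (11, 11).

T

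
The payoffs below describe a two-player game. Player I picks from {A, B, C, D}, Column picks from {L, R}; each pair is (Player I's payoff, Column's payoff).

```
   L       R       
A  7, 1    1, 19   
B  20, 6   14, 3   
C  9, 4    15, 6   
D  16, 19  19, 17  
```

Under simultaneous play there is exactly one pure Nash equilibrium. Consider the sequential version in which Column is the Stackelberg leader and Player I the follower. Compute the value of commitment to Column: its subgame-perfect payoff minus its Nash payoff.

Player I best-responds to each possible Column move:
- L → Player I plays B (best of 7, 20, 9, 16); Column gets 6.
- R → Player I plays D (best of 1, 14, 15, 19); Column gets 17.
Maximizing over 6, 17, Column chooses R. Subgame-perfect outcome: (D, R) with payoffs (19, 17).
For the simultaneous game, intersect best replies.
Player I's best replies: L→B; R→D.
Column's best replies: A→R; B→L; C→R; D→L.
Only (B, L) has each player best-responding; Nash payoffs (20, 6).
Column's commitment gain: 17 − 6 = 11.

11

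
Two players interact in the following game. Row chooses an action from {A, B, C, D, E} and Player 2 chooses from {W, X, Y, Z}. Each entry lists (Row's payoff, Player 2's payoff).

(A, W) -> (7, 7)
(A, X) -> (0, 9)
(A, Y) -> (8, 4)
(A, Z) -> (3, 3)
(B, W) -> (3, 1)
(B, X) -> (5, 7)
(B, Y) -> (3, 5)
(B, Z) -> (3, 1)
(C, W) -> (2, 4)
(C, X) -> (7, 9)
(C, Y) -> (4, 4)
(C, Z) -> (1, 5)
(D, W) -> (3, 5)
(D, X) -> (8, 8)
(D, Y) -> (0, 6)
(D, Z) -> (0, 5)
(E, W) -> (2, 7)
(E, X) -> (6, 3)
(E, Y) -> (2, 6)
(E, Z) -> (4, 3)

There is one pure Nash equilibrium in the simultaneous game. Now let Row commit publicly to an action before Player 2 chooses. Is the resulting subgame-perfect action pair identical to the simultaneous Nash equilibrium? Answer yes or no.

Work backward from Player 2's decision.
- A: Player 2 compares 7, 9, 4, 3 and picks X; Row would get 0.
- B: Player 2 compares 1, 7, 5, 1 and picks X; Row would get 5.
- C: Player 2 compares 4, 9, 4, 5 and picks X; Row would get 7.
- D: Player 2 compares 5, 8, 6, 5 and picks X; Row would get 8.
- E: Player 2 compares 7, 3, 6, 3 and picks W; Row would get 2.
Maximizing over 0, 5, 7, 8, 2, Row chooses D. Subgame-perfect outcome: (D, X) with payoffs (8, 8).
Now find the simultaneous Nash equilibrium.
Row's best replies: W→A; X→D; Y→A; Z→E.
Player 2's best replies: A→X; B→X; C→X; D→X; E→W.
The unique mutual best reply is (D, X), giving (8, 8).
Sequential outcome (D, X) coincides with the Nash profile (D, X).

yes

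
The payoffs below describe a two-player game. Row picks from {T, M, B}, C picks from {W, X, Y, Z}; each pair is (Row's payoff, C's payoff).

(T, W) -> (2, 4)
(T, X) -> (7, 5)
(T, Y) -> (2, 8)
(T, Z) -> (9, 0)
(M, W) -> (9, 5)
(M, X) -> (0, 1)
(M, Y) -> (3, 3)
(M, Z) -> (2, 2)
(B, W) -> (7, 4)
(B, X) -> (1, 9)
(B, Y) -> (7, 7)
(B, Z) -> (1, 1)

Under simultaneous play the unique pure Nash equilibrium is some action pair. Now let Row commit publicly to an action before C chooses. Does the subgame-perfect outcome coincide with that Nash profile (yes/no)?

yes

Solve by backward induction (Row leads).
- T → C plays Y (best of 4, 5, 8, 0); Row gets 2.
- M → C plays W (best of 5, 1, 3, 2); Row gets 9.
- B → C plays X (best of 4, 9, 7, 1); Row gets 1.
Maximizing over 2, 9, 1, Row chooses M. Subgame-perfect outcome: (M, W) with payoffs (9, 5).
Now find the simultaneous Nash equilibrium.
Row's best replies: W→M; X→T; Y→B; Z→T.
C's best replies: T→Y; M→W; B→X.
The unique mutual best reply is (M, W), giving (9, 5).
Sequential outcome (M, W) coincides with the Nash profile (M, W).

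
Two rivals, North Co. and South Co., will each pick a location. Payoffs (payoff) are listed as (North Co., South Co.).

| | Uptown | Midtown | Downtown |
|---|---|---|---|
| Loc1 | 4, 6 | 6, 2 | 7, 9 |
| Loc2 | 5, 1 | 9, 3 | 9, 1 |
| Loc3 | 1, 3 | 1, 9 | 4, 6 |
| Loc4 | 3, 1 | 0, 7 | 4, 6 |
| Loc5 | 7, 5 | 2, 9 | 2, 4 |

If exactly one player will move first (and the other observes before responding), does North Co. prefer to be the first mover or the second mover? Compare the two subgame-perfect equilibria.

If North Co. leads: South Co.'s best replies are Loc1→Downtown, Loc2→Midtown, Loc3→Midtown, Loc4→Midtown, Loc5→Midtown; North Co.'s induced payoffs 7, 9, 1, 0, 2; outcome (Loc2, Midtown), payoffs (9, 3).
If South Co. leads: North Co.'s best replies are Uptown→Loc5, Midtown→Loc2, Downtown→Loc2; South Co.'s induced payoffs 5, 3, 1; outcome (Loc5, Uptown), payoffs (7, 5).
North Co. gets 9 moving first and 7 moving second, so North Co. prefers to move first.

first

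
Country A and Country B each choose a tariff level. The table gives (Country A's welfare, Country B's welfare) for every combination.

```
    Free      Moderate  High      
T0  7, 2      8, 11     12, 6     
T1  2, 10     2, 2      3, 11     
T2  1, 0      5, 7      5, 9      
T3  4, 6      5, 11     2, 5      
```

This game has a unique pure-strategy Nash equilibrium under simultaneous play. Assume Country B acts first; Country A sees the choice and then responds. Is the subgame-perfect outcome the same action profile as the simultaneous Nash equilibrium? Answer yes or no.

Country A best-responds to each possible Country B move:
- Free: BR = T0, leader payoff 2.
- Moderate: BR = T0, leader payoff 11.
- High: BR = T0, leader payoff 6.
Maximizing over 2, 11, 6, Country B chooses Moderate. Subgame-perfect outcome: (T0, Moderate) with payoffs (8, 11).
Under simultaneous play:
Country A's best replies: Free→T0; Moderate→T0; High→T0.
Country B's best replies: T0→Moderate; T1→High; T2→High; T3→Moderate.
Only (T0, Moderate) has each player best-responding; Nash payoffs (8, 11).
Sequential outcome (T0, Moderate) coincides with the Nash profile (T0, Moderate).

yes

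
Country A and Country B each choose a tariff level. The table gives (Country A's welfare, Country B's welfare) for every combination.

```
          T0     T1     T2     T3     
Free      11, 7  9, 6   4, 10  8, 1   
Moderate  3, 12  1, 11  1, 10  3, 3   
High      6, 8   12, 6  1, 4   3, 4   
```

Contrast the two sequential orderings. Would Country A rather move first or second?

first

If Country A leads: Country B's best replies are Free→T2, Moderate→T0, High→T0; Country A's induced payoffs 4, 3, 6; outcome (High, T0), payoffs (6, 8).
If Country B leads: Country A's best replies are T0→Free, T1→High, T2→Free, T3→Free; Country B's induced payoffs 7, 6, 10, 1; outcome (Free, T2), payoffs (4, 10).
Country A gets 6 moving first and 4 moving second, so Country A prefers to move first.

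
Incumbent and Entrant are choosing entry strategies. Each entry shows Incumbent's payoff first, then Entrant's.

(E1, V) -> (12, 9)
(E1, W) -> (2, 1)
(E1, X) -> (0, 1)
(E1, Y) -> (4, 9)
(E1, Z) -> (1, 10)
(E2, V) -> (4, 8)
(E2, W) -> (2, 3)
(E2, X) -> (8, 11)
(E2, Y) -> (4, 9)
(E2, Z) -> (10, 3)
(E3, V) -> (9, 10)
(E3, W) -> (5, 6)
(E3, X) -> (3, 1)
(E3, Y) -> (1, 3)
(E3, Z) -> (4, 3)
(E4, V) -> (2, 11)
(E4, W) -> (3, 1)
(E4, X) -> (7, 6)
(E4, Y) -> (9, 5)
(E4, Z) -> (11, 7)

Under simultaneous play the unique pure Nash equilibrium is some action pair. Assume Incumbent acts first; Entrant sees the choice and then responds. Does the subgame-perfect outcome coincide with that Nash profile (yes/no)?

no

Solve by backward induction (Incumbent leads).
- E1: BR = Z, leader payoff 1.
- E2: BR = X, leader payoff 8.
- E3: BR = V, leader payoff 9.
- E4: BR = V, leader payoff 2.
Incumbent's induced payoffs are 1, 8, 9, 2, so Incumbent commits to E3. Subgame-perfect outcome: (E3, V) with payoffs (9, 10).
Under simultaneous play:
Incumbent's best replies: V→E1; W→E3; X→E2; Y→E4; Z→E4.
Entrant's best replies: E1→Z; E2→X; E3→V; E4→V.
Only (E2, X) has each player best-responding; Nash payoffs (8, 11).
Sequential outcome (E3, V) differs from the Nash profile (E2, X).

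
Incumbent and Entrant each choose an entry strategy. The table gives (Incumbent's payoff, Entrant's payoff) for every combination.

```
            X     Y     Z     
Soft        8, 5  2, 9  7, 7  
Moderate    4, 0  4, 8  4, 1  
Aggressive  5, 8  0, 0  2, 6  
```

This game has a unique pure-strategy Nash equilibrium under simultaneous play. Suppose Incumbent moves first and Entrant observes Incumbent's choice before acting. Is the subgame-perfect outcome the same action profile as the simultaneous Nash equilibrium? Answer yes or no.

Work backward from Entrant's decision.
- Soft → Entrant plays Y (best of 5, 9, 7); Incumbent gets 2.
- Moderate → Entrant plays Y (best of 0, 8, 1); Incumbent gets 4.
- Aggressive → Entrant plays X (best of 8, 0, 6); Incumbent gets 5.
Maximizing over 2, 4, 5, Incumbent chooses Aggressive. Subgame-perfect outcome: (Aggressive, X) with payoffs (5, 8).
Under simultaneous play:
Incumbent's best replies: X→Soft; Y→Moderate; Z→Soft.
Entrant's best replies: Soft→Y; Moderate→Y; Aggressive→X.
The unique mutual best reply is (Moderate, Y), giving (4, 8).
Sequential outcome (Aggressive, X) differs from the Nash profile (Moderate, Y).

no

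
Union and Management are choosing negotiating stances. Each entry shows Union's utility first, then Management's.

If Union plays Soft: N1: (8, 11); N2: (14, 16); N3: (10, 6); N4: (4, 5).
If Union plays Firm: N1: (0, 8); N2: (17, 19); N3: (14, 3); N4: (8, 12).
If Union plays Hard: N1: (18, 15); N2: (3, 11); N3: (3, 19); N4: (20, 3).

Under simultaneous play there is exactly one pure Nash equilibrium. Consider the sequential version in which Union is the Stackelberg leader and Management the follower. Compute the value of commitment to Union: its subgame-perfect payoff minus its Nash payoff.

0

Backward induction with Union moving first.
- Soft: Management compares 11, 16, 6, 5 and picks N2; Union would get 14.
- Firm: Management compares 8, 19, 3, 12 and picks N2; Union would get 17.
- Hard: Management compares 15, 11, 19, 3 and picks N3; Union would get 3.
Union's induced payoffs are 14, 17, 3, so Union commits to Firm. Subgame-perfect outcome: (Firm, N2) with payoffs (17, 19).
Now find the simultaneous Nash equilibrium.
Union's best replies: N1→Hard; N2→Firm; N3→Firm; N4→Hard.
Management's best replies: Soft→N2; Firm→N2; Hard→N3.
Only (Firm, N2) has each player best-responding; Nash payoffs (17, 19).
Union's commitment gain: 17 − 17 = 0.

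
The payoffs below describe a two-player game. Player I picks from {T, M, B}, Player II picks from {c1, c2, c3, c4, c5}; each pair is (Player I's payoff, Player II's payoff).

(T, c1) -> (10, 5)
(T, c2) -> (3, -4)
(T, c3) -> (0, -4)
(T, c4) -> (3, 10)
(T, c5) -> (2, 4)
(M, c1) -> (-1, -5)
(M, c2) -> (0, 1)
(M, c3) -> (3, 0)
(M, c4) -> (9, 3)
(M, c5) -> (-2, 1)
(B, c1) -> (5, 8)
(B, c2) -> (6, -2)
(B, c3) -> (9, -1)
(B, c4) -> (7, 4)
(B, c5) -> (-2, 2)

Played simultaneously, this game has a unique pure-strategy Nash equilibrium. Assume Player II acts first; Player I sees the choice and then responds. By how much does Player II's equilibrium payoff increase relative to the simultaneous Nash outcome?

2

Player I best-responds to each possible Player II move:
- c1 → Player I plays T (best of 10, -1, 5); Player II gets 5.
- c2 → Player I plays B (best of 3, 0, 6); Player II gets -2.
- c3 → Player I plays B (best of 0, 3, 9); Player II gets -1.
- c4 → Player I plays M (best of 3, 9, 7); Player II gets 3.
- c5 → Player I plays T (best of 2, -2, -2); Player II gets 4.
Maximizing over 5, -2, -1, 3, 4, Player II chooses c1. Subgame-perfect outcome: (T, c1) with payoffs (10, 5).
Now find the simultaneous Nash equilibrium.
Player I's best replies: c1→T; c2→B; c3→B; c4→M; c5→T.
Player II's best replies: T→c4; M→c4; B→c1.
Only (M, c4) has each player best-responding; Nash payoffs (9, 3).
Player II's commitment gain: 5 − 3 = 2.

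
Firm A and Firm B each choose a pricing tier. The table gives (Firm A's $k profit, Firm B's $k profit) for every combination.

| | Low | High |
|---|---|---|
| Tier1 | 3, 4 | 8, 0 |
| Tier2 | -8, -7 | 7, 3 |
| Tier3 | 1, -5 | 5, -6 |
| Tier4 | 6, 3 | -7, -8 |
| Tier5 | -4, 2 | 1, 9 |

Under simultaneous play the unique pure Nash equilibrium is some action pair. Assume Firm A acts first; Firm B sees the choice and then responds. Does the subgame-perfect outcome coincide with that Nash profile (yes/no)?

Work backward from Firm B's decision.
- Tier1: Firm B compares 4, 0 and picks Low; Firm A would get 3.
- Tier2: Firm B compares -7, 3 and picks High; Firm A would get 7.
- Tier3: Firm B compares -5, -6 and picks Low; Firm A would get 1.
- Tier4: Firm B compares 3, -8 and picks Low; Firm A would get 6.
- Tier5: Firm B compares 2, 9 and picks High; Firm A would get 1.
Among 3, 7, 1, 6, 1, the best is 7 at Tier2. Subgame-perfect outcome: (Tier2, High) with payoffs (7, 3).
Now find the simultaneous Nash equilibrium.
Firm A's best replies: Low→Tier4; High→Tier1.
Firm B's best replies: Tier1→Low; Tier2→High; Tier3→Low; Tier4→Low; Tier5→High.
Only (Tier4, Low) has each player best-responding; Nash payoffs (6, 3).
Sequential outcome (Tier2, High) differs from the Nash profile (Tier4, Low).

no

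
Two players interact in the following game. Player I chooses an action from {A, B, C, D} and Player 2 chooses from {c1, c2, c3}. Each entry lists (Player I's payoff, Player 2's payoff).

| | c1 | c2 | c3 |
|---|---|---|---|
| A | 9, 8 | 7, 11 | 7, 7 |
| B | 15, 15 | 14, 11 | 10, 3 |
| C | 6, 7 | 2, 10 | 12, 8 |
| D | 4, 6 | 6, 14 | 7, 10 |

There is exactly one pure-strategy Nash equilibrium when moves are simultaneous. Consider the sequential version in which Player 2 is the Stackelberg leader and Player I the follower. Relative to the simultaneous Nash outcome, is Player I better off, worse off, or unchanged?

unchanged

Solve by backward induction (Player 2 leads).
- c1: BR = B, leader payoff 15.
- c2: BR = B, leader payoff 11.
- c3: BR = C, leader payoff 8.
Among 15, 11, 8, the best is 15 at c1. Subgame-perfect outcome: (B, c1) with payoffs (15, 15).
Now find the simultaneous Nash equilibrium.
Player I's best replies: c1→B; c2→B; c3→C.
Player 2's best replies: A→c2; B→c1; C→c2; D→c2.
The unique mutual best reply is (B, c1), giving (15, 15).
Player I earns 15 sequentially versus 15 at the Nash outcome: unchanged.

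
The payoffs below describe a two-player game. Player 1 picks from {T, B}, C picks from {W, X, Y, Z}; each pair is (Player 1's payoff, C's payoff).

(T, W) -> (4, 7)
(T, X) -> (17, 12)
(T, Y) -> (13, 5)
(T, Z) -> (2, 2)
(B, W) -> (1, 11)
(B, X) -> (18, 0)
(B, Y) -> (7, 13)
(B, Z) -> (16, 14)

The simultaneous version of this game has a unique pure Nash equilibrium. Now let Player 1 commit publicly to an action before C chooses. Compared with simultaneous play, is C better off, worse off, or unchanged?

worse off

Backward induction with Player 1 moving first.
- T: C compares 7, 12, 5, 2 and picks X; Player 1 would get 17.
- B: C compares 11, 0, 13, 14 and picks Z; Player 1 would get 16.
Maximizing over 17, 16, Player 1 chooses T. Subgame-perfect outcome: (T, X) with payoffs (17, 12).
Under simultaneous play:
Player 1's best replies: W→T; X→B; Y→T; Z→B.
C's best replies: T→X; B→Z.
Only (B, Z) has each player best-responding; Nash payoffs (16, 14).
C earns 12 sequentially versus 14 at the Nash outcome: worse off.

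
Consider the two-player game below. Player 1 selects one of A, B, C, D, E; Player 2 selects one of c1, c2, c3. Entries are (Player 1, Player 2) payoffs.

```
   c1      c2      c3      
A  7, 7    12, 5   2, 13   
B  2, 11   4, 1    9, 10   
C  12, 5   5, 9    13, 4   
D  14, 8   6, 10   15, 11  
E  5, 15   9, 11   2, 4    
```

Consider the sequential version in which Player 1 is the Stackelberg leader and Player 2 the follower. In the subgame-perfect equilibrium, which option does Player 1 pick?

D

Backward induction with Player 1 moving first.
- A: Player 2 compares 7, 5, 13 and picks c3; Player 1 would get 2.
- B: Player 2 compares 11, 1, 10 and picks c1; Player 1 would get 2.
- C: Player 2 compares 5, 9, 4 and picks c2; Player 1 would get 5.
- D: Player 2 compares 8, 10, 11 and picks c3; Player 1 would get 15.
- E: Player 2 compares 15, 11, 4 and picks c1; Player 1 would get 5.
Among 2, 2, 5, 15, 5, the best is 15 at D. Subgame-perfect outcome: (D, c3) with payoffs (15, 11).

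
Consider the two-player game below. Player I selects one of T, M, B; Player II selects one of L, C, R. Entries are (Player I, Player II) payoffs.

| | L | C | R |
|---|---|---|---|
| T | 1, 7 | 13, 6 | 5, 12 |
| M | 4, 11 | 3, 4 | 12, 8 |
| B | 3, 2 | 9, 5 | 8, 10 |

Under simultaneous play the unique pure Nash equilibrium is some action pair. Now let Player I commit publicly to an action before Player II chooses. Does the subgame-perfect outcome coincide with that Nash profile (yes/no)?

no

Work backward from Player II's decision.
- T: BR = R, leader payoff 5.
- M: BR = L, leader payoff 4.
- B: BR = R, leader payoff 8.
Player I's induced payoffs are 5, 4, 8, so Player I commits to B. Subgame-perfect outcome: (B, R) with payoffs (8, 10).
Now find the simultaneous Nash equilibrium.
Player I's best replies: L→M; C→T; R→M.
Player II's best replies: T→R; M→L; B→R.
The unique mutual best reply is (M, L), giving (4, 11).
Sequential outcome (B, R) differs from the Nash profile (M, L).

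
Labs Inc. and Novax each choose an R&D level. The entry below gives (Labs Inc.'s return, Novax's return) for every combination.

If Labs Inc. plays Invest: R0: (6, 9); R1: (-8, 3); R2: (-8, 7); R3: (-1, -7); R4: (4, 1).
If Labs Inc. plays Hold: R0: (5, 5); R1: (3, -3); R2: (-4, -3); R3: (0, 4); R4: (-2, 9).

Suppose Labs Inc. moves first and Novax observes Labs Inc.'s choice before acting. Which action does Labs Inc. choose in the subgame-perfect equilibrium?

Novax best-responds to each possible Labs Inc. move:
- Invest → Novax plays R0 (best of 9, 3, 7, -7, 1); Labs Inc. gets 6.
- Hold → Novax plays R4 (best of 5, -3, -3, 4, 9); Labs Inc. gets -2.
Maximizing over 6, -2, Labs Inc. chooses Invest. Subgame-perfect outcome: (Invest, R0) with payoffs (6, 9).

Invest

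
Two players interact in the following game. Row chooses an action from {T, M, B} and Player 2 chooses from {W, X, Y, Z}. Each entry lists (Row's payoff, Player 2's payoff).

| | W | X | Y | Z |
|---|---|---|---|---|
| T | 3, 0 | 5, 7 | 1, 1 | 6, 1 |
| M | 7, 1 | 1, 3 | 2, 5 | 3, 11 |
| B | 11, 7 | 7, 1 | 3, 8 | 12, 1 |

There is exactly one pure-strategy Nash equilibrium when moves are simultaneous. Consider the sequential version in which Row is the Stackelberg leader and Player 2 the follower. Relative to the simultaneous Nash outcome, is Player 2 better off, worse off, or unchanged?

Work backward from Player 2's decision.
- T: Player 2 compares 0, 7, 1, 1 and picks X; Row would get 5.
- M: Player 2 compares 1, 3, 5, 11 and picks Z; Row would get 3.
- B: Player 2 compares 7, 1, 8, 1 and picks Y; Row would get 3.
Row's induced payoffs are 5, 3, 3, so Row commits to T. Subgame-perfect outcome: (T, X) with payoffs (5, 7).
Under simultaneous play:
Row's best replies: W→B; X→B; Y→B; Z→B.
Player 2's best replies: T→X; M→Z; B→Y.
Only (B, Y) has each player best-responding; Nash payoffs (3, 8).
Player 2 earns 7 sequentially versus 8 at the Nash outcome: worse off.

worse off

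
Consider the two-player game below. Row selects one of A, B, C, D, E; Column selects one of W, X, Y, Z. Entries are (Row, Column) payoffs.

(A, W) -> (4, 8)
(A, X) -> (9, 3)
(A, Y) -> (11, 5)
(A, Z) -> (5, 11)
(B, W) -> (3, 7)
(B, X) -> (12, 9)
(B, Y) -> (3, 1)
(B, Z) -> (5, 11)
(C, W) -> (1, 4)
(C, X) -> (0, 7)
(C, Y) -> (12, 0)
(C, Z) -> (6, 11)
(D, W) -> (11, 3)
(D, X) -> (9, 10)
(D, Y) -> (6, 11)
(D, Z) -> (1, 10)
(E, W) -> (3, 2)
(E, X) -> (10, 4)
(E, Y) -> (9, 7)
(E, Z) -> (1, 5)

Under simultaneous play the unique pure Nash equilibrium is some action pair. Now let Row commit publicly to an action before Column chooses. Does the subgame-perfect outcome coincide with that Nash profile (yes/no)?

no

Backward induction with Row moving first.
- A: Column compares 8, 3, 5, 11 and picks Z; Row would get 5.
- B: Column compares 7, 9, 1, 11 and picks Z; Row would get 5.
- C: Column compares 4, 7, 0, 11 and picks Z; Row would get 6.
- D: Column compares 3, 10, 11, 10 and picks Y; Row would get 6.
- E: Column compares 2, 4, 7, 5 and picks Y; Row would get 9.
Row's induced payoffs are 5, 5, 6, 6, 9, so Row commits to E. Subgame-perfect outcome: (E, Y) with payoffs (9, 7).
Now find the simultaneous Nash equilibrium.
Row's best replies: W→D; X→B; Y→C; Z→C.
Column's best replies: A→Z; B→Z; C→Z; D→Y; E→Y.
The unique mutual best reply is (C, Z), giving (6, 11).
Sequential outcome (E, Y) differs from the Nash profile (C, Z).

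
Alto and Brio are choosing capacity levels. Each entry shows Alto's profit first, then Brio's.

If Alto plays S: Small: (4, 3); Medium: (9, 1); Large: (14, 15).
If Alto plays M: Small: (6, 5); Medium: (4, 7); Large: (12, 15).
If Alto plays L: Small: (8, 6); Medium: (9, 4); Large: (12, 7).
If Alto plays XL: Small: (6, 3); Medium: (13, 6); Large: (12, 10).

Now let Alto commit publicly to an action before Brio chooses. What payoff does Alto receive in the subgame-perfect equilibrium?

14

Backward induction with Alto moving first.
- S: Brio compares 3, 1, 15 and picks Large; Alto would get 14.
- M: Brio compares 5, 7, 15 and picks Large; Alto would get 12.
- L: Brio compares 6, 4, 7 and picks Large; Alto would get 12.
- XL: Brio compares 3, 6, 10 and picks Large; Alto would get 12.
Among 14, 12, 12, 12, the best is 14 at S. Subgame-perfect outcome: (S, Large) with payoffs (14, 15).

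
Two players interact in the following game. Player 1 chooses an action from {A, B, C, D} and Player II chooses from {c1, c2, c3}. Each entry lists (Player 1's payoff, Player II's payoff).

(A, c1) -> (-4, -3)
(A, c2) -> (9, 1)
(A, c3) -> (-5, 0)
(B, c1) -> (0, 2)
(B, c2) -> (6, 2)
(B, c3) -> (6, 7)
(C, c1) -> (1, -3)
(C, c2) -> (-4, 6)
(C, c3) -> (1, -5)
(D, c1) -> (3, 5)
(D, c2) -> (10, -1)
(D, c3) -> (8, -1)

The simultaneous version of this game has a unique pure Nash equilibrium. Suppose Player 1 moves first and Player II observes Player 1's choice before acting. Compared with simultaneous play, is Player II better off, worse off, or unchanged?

worse off

Work backward from Player II's decision.
- A: BR = c2, leader payoff 9.
- B: BR = c3, leader payoff 6.
- C: BR = c2, leader payoff -4.
- D: BR = c1, leader payoff 3.
Among 9, 6, -4, 3, the best is 9 at A. Subgame-perfect outcome: (A, c2) with payoffs (9, 1).
Under simultaneous play:
Player 1's best replies: c1→D; c2→D; c3→D.
Player II's best replies: A→c2; B→c3; C→c2; D→c1.
The unique mutual best reply is (D, c1), giving (3, 5).
Player II earns 1 sequentially versus 5 at the Nash outcome: worse off.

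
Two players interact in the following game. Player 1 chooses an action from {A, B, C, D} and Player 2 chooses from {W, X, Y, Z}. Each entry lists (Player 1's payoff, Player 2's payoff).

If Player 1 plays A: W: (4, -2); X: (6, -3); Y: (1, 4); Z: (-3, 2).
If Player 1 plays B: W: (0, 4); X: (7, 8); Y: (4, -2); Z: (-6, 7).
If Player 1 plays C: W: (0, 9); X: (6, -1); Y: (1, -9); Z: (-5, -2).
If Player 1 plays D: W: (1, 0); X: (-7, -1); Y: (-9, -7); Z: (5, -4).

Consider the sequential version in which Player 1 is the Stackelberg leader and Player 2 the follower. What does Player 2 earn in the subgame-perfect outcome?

Player 2 best-responds to each possible Player 1 move:
- A: BR = Y, leader payoff 1.
- B: BR = X, leader payoff 7.
- C: BR = W, leader payoff 0.
- D: BR = W, leader payoff 1.
Among 1, 7, 0, 1, the best is 7 at B. Subgame-perfect outcome: (B, X) with payoffs (7, 8).

8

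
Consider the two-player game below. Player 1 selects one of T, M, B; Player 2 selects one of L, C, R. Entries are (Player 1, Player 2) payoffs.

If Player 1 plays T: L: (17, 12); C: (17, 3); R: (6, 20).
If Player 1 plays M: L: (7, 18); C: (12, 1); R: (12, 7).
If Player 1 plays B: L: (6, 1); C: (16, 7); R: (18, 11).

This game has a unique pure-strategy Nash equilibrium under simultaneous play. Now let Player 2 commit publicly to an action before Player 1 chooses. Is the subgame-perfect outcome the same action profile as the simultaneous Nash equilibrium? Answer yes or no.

Player 1 best-responds to each possible Player 2 move:
- L: BR = T, leader payoff 12.
- C: BR = T, leader payoff 3.
- R: BR = B, leader payoff 11.
Maximizing over 12, 3, 11, Player 2 chooses L. Subgame-perfect outcome: (T, L) with payoffs (17, 12).
Under simultaneous play:
Player 1's best replies: L→T; C→T; R→B.
Player 2's best replies: T→R; M→L; B→R.
Only (B, R) has each player best-responding; Nash payoffs (18, 11).
Sequential outcome (T, L) differs from the Nash profile (B, R).

no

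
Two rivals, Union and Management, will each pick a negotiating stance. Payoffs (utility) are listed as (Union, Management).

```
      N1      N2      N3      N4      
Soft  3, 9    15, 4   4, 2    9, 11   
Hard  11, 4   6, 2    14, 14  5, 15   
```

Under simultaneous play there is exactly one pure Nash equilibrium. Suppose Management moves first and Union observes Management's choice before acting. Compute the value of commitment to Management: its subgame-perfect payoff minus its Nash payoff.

Union best-responds to each possible Management move:
- N1: Union compares 3, 11 and picks Hard; Management would get 4.
- N2: Union compares 15, 6 and picks Soft; Management would get 4.
- N3: Union compares 4, 14 and picks Hard; Management would get 14.
- N4: Union compares 9, 5 and picks Soft; Management would get 11.
Maximizing over 4, 4, 14, 11, Management chooses N3. Subgame-perfect outcome: (Hard, N3) with payoffs (14, 14).
Now find the simultaneous Nash equilibrium.
Union's best replies: N1→Hard; N2→Soft; N3→Hard; N4→Soft.
Management's best replies: Soft→N4; Hard→N4.
The unique mutual best reply is (Soft, N4), giving (9, 11).
Management's commitment gain: 14 − 11 = 3.

3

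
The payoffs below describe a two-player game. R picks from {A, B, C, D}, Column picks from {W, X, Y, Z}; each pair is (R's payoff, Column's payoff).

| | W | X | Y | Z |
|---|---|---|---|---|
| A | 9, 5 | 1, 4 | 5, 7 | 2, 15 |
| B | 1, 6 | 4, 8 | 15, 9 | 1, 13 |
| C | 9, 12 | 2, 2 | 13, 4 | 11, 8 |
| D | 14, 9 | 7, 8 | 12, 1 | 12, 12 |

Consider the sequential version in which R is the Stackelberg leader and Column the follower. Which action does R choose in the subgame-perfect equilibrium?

D

Solve by backward induction (R leads).
- A: Column compares 5, 4, 7, 15 and picks Z; R would get 2.
- B: Column compares 6, 8, 9, 13 and picks Z; R would get 1.
- C: Column compares 12, 2, 4, 8 and picks W; R would get 9.
- D: Column compares 9, 8, 1, 12 and picks Z; R would get 12.
Among 2, 1, 9, 12, the best is 12 at D. Subgame-perfect outcome: (D, Z) with payoffs (12, 12).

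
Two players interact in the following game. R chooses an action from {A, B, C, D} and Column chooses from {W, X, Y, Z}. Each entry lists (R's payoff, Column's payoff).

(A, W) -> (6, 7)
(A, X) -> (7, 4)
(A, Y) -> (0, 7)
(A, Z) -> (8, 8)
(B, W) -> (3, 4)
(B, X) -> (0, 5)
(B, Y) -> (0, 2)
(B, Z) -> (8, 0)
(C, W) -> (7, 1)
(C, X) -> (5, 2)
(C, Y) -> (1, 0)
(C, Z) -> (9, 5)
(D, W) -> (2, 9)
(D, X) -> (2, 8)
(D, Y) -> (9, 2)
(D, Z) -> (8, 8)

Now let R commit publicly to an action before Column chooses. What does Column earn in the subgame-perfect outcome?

Solve by backward induction (R leads).
- A → Column plays Z (best of 7, 4, 7, 8); R gets 8.
- B → Column plays X (best of 4, 5, 2, 0); R gets 0.
- C → Column plays Z (best of 1, 2, 0, 5); R gets 9.
- D → Column plays W (best of 9, 8, 2, 8); R gets 2.
Maximizing over 8, 0, 9, 2, R chooses C. Subgame-perfect outcome: (C, Z) with payoffs (9, 5).

5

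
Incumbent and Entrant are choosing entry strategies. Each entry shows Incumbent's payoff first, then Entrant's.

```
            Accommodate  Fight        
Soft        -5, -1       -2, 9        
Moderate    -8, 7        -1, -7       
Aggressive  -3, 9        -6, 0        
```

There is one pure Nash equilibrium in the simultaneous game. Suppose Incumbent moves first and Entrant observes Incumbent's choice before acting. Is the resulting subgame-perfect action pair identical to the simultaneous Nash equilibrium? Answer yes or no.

no

Entrant best-responds to each possible Incumbent move:
- Soft: BR = Fight, leader payoff -2.
- Moderate: BR = Accommodate, leader payoff -8.
- Aggressive: BR = Accommodate, leader payoff -3.
Maximizing over -2, -8, -3, Incumbent chooses Soft. Subgame-perfect outcome: (Soft, Fight) with payoffs (-2, 9).
Now find the simultaneous Nash equilibrium.
Incumbent's best replies: Accommodate→Aggressive; Fight→Moderate.
Entrant's best replies: Soft→Fight; Moderate→Accommodate; Aggressive→Accommodate.
The unique mutual best reply is (Aggressive, Accommodate), giving (-3, 9).
Sequential outcome (Soft, Fight) differs from the Nash profile (Aggressive, Accommodate).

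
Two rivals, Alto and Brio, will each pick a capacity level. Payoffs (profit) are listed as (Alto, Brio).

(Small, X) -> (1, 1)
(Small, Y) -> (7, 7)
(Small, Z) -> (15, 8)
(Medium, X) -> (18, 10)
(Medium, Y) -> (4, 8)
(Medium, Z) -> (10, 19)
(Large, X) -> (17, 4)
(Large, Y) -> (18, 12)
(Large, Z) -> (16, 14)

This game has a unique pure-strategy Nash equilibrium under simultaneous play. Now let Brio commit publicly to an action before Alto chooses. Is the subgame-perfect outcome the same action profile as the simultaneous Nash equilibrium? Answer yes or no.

Solve by backward induction (Brio leads).
- X → Alto plays Medium (best of 1, 18, 17); Brio gets 10.
- Y → Alto plays Large (best of 7, 4, 18); Brio gets 12.
- Z → Alto plays Large (best of 15, 10, 16); Brio gets 14.
Among 10, 12, 14, the best is 14 at Z. Subgame-perfect outcome: (Large, Z) with payoffs (16, 14).
For the simultaneous game, intersect best replies.
Alto's best replies: X→Medium; Y→Large; Z→Large.
Brio's best replies: Small→Z; Medium→Z; Large→Z.
Only (Large, Z) has each player best-responding; Nash payoffs (16, 14).
Sequential outcome (Large, Z) coincides with the Nash profile (Large, Z).

yes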